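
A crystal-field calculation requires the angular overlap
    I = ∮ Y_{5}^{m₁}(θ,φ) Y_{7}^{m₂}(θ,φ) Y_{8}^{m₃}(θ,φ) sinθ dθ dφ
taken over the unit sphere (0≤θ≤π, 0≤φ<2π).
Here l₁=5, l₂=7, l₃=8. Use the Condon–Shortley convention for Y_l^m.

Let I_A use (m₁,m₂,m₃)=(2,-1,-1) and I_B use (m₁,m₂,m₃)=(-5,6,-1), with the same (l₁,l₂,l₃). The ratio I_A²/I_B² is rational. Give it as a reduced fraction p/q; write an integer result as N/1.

4096/715

l's match ⇒ only the (l;m) 3-j factors differ between A and B.
A: triangle coeff Δ(5,7,8) = 1/814773960; Σ_t [0,3]: t=0:+1/14929920 t=1:−1/4147200 t=2:+1/8294400 t=3:−1/130636800 = -1/16329600; (3j)²=1024/138567 [(5 7 8; 2 -1 -1)], sign=+1
B: triangle coeff Δ(5,7,8) = 1/814773960; Σ_t [4,4]: t=4:+1/6270566400 = 1/6270566400; (3j)²=5/3876 [(5 7 8; -5 6 -1)], sign=-1
I_A²/I_B² = (1024/138567)/(5/3876) = 4096/715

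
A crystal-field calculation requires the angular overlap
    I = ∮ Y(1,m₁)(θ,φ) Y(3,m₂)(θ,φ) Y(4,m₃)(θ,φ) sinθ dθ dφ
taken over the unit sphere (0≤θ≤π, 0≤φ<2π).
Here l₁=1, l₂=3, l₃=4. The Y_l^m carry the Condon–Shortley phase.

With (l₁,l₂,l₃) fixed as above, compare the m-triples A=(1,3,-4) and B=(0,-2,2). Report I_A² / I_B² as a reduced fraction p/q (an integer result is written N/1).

Same 1,3,4: normalisation and zero-m 3j drop out of the ratio.
A: Δ: 0! 2! 6! / 9! → 1/252; sum: t=0:+1/1440 = 1/1440; 3j²(1 3 4; 1 3 -4) = Δ·Π!·Σ² = 1/9  (sign +1)
B: Δ: 0! 2! 6! / 9! → 1/252; sum: t=0:+1/120 = 1/120; 3j²(1 3 4; 0 -2 2) = Δ·Π!·Σ² = 1/21  (sign +1)
I_A²/I_B² = (1/9)/(1/21) = 7/3

7/3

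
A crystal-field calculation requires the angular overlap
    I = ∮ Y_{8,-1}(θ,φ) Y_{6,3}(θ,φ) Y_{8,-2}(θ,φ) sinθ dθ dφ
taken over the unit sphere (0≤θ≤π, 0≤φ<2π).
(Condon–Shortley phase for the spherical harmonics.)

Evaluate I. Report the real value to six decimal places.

-0.039469

Rules hold: Σm=0, L=22 even, 2≤8≤14.
N = 17·13·17 = 3757
Δ = 6!·10!·6!/23! = 1/13742520792
Racah Σ t=0..6: t=0:+1/41803776000 t=1:−1/435456000 t=2:+1/39813120 t=3:−1/18662400 t=4:+1/39813120 t=5:−1/435456000 t=6:+1/41803776000 = -11/1393459200
⇒ 3j(8 6 8; 0 0 0)² = 600/96577, sgn -1
Racah Σ t=3..6: t=3:−1/447897600 t=4:+1/82944000 t=5:−1/99532800 t=6:+1/783820800 = 11/10450944000
⇒ 3j(8 6 8; -1 3 -2)² = 81/96577, sgn +1
4πI² = N·(3j₀)²·(3jₘ)² = 48600/2482597
I = -1·√(0.0195763/4π) = -0.03946936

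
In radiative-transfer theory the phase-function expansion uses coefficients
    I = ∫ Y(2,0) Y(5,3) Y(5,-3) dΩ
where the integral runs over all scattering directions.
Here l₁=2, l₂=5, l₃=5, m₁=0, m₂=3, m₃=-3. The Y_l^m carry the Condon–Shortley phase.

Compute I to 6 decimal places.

Rules hold: Σm=0, L=12 even, 3≤5≤7.
N = 5·11·11 = 605
Δ = 2!·2!·8!/13! = 1/38610
Racah Σ t=0..2: t=0:+1/2880 t=1:−1/576 t=2:+1/2880 = -1/960
⇒ 3j(2 5 5; 0 0 0)² = 10/429, sgn +1
Racah Σ t=0..2: t=0:+1/161280 t=1:−1/5040 t=2:+1/5760 = -1/53760
⇒ 3j(2 5 5; 0 3 -3)² = 1/4290, sgn -1
4πI² = N·(3j₀)²·(3jₘ)² = 5/1521
I = -1·√(0.00328731/4π) = -0.01617393

-0.016174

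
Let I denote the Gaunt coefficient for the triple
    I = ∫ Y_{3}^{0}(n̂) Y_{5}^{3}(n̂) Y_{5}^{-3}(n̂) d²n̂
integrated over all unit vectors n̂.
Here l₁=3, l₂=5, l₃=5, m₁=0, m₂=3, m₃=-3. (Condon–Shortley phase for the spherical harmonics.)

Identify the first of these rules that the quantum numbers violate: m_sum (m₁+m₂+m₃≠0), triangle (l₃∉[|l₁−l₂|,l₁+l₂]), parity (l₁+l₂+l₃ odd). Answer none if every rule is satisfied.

Σmᵢ = 0  ✓
l₃∈[|l₁−l₂|,l₁+l₂]=[2,8], have l₃=5  ✓
Σlᵢ = 13 ⇒ odd  ✗

parity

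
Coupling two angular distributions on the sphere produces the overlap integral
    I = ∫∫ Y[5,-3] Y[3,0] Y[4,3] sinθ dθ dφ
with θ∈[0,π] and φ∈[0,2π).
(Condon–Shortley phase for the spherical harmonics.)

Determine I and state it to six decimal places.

0.103862

Rules hold: Σm=0, L=12 even, 2≤4≤8.
N = 11·7·9 = 693
Δ = 4!·6!·2!/13! = 1/180180
Racah Σ t=1..3: t=1:−1/576 t=2:+1/144 t=3:−1/576 = 1/288
⇒ 3j(5 3 4; 0 0 0)² = 20/1001, sgn +1
Racah Σ t=2..3: t=2:+1/2880 t=3:−1/1440 = -1/2880
⇒ 3j(5 3 4; -3 0 3)² = 7/715, sgn +1
4πI² = N·(3j₀)²·(3jₘ)² = 252/1859
I = +1·√(0.135557/4π) = 0.10386175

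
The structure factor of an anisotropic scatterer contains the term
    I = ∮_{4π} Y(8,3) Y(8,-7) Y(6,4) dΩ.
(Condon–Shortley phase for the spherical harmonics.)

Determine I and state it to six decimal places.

0.150215

Rules hold: Σm=0, L=22 even, 0≤6≤16.
N = 17·17·13 = 3757
Δ = 10!·6!·6!/23! = 1/13742520792
Racah Σ t=2..8: t=2:+1/41803776000 t=3:−1/435456000 t=4:+1/39813120 t=5:−1/18662400 t=6:+1/39813120 t=7:−1/435456000 t=8:+1/41803776000 = -11/1393459200
⇒ 3j(8 8 6; 0 0 0)² = 600/96577, sgn -1
Racah Σ t=0..1: t=0:+1/52254720000 t=1:−1/12541132800 = -19/313528320000
⇒ 3j(8 8 6; 3 -7 4)² = 19/1564, sgn -1
4πI² = N·(3j₀)²·(3jₘ)² = 150/529
I = +1·√(0.283554/4π) = 0.15021485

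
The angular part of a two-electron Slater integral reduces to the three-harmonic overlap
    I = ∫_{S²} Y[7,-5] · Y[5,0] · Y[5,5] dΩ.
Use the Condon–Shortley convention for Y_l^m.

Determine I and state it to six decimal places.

L=17 odd ⇒ parity kills the (l;000) factor ⇒ I = 0

0.000000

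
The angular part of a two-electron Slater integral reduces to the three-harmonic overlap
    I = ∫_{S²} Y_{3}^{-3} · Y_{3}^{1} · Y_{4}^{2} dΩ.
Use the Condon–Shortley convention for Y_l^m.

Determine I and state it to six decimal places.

Rules hold: Σm=0, L=10 even, 0≤4≤6.
N = 7·7·9 = 441
Δ = 2!·4!·4!/11! = 1/34650
Racah Σ t=0..2: t=0:+1/72 t=1:−1/16 t=2:+1/72 = -5/144
⇒ 3j(3 3 4; 0 0 0)² = 2/77, sgn -1
Racah Σ t=2..2: t=2:+1/192 = 1/192
⇒ 3j(3 3 4; -3 1 2)² = 3/77, sgn +1
4πI² = N·(3j₀)²·(3jₘ)² = 54/121
I = -1·√(0.446281/4π) = -0.18845135

-0.188451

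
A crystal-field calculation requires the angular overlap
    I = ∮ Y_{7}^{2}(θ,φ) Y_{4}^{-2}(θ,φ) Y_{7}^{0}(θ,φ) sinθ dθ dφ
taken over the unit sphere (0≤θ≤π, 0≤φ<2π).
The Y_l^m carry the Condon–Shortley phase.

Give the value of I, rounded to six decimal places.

-0.112312

m-sum 0 ✓  L=18 even ✓  3≤7≤11 ✓
Π(2lᵢ+1) = 15×9×15 = 2025
triangle coeff Δ(7,4,7) = 1/58198140
Σ_t [0,4]: t=0:+1/17418240 t=1:−1/622080 t=2:+1/230400 t=3:−1/622080 t=4:+1/17418240 = 1/806400
(3j)²=2268/230945 [(7 4 7; 0 0 0)], sign=-1
Σ_t [0,2]: t=0:+1/1382400 t=1:−1/622080 t=2:+1/2903040 = -47/87091200
(3j)²=2209/277134 [(7 4 7; 2 -2 0)], sign=+1
⇒ 4πI² = 338175810/2133423721
I = (-1)√(338175810/2133423721/(4π)) = -0.11231242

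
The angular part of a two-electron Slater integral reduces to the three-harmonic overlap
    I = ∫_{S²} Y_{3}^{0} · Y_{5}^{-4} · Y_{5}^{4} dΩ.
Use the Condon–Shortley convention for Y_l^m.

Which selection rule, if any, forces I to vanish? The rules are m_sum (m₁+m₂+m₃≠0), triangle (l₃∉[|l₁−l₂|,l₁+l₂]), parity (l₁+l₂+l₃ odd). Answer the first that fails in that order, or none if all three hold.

parity

azimuthal sum: 0 − 4 + 4 = 0  ✓
2 ≤ 5 ≤ 8 (triangle on l)  ✓
L = 3 + 5 + 5 = 13 (odd)  ✗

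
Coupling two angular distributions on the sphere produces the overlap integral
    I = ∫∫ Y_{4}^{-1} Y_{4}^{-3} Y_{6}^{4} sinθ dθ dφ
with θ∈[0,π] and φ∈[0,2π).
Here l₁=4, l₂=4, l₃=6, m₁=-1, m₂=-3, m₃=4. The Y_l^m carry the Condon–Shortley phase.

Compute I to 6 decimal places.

Checks pass: Σm=0; 14 even; l₃=6∈[0,8].
(2·4+1)(2·4+1)(2·6+1) = 1053
Δ: 2! 6! 6! / 15! → 1/1261260
sum: t=0:+1/4608 t=1:−1/1296 t=2:+1/4608 = -7/20736
3j²(4 4 6; 0 0 0) = Δ·Π!·Σ² = 20/1287  (sign -1)
sum: t=0:+1/28800 t=1:−1/34560 = 1/172800
3j²(4 4 6; -1 -3 4) = Δ·Π!·Σ² = 1/1430  (sign +1)
combine: 4πI² = 1053·20/1287·1/1430 = 18/1573
take √, sign -1: I = -0.03017637

-0.030176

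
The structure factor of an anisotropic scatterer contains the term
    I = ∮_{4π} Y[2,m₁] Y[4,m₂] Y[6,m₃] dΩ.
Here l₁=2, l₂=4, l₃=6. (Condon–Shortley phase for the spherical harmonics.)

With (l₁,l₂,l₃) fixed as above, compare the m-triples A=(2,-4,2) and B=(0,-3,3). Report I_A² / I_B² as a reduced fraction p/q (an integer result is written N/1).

1/108

Same 2,4,6: normalisation and zero-m 3j drop out of the ratio.
A: Δ: 0! 4! 8! / 13! → 1/6435; sum: t=0:+1/967680 = 1/967680; 3j²(2 4 6; 2 -4 2) = Δ·Π!·Σ² = 1/6435  (sign +1)
B: Δ: 0! 4! 8! / 13! → 1/6435; sum: t=0:+1/20160 = 1/20160; 3j²(2 4 6; 0 -3 3) = Δ·Π!·Σ² = 12/715  (sign -1)
I_A²/I_B² = (1/6435)/(12/715) = 1/108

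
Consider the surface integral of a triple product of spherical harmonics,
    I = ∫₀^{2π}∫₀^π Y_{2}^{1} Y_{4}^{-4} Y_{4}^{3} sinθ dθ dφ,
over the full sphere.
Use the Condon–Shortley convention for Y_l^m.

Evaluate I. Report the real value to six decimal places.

Rules hold: Σm=0, L=10 even, 2≤4≤6.
N = 5·9·9 = 405
Δ = 2!·2!·6!/11! = 1/13860
Racah Σ t=0..2: t=0:+1/192 t=1:−1/36 t=2:+1/192 = -5/288
⇒ 3j(2 4 4; 0 0 0)² = 20/693, sgn -1
Racah Σ t=0..0: t=0:+1/1440 = 1/1440
⇒ 3j(2 4 4; 1 -4 3)² = 7/165, sgn -1
4πI² = N·(3j₀)²·(3jₘ)² = 60/121
I = +1·√(0.495868/4π) = 0.19864517

0.198645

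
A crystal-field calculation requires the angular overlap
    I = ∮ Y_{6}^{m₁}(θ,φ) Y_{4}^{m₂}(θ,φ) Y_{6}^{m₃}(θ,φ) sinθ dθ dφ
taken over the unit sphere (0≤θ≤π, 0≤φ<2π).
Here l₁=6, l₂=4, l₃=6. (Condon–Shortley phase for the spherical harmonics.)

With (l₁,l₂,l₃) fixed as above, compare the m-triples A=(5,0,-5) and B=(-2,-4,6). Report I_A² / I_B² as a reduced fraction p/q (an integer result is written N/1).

l's match ⇒ only the (l;m) 3-j factors differ between A and B.
A: triangle coeff Δ(6,4,6) = 1/15315300; Σ_t [0,1]: t=0:+1/2903040 t=1:−1/1451520 = -1/2903040; (3j)²=11/1547 [(6 4 6; 5 0 -5)], sign=+1
B: triangle coeff Δ(6,4,6) = 1/15315300; Σ_t [0,0]: t=0:+1/23224320 = 1/23224320; (3j)²=1/442 [(6 4 6; -2 -4 6)], sign=+1
I_A²/I_B² = (11/1547)/(1/442) = 22/7

22/7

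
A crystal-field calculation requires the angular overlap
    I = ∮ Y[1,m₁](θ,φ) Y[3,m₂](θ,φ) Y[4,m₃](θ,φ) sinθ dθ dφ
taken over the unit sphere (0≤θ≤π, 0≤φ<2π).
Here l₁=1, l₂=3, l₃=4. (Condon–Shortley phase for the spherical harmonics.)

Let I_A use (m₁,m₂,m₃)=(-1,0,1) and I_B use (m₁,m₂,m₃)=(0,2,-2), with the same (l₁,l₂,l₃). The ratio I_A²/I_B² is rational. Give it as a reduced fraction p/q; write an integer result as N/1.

5/6

Same 1,3,4: normalisation and zero-m 3j drop out of the ratio.
A: Δ: 0! 2! 6! / 9! → 1/252; sum: t=0:+1/72 = 1/72; 3j²(1 3 4; -1 0 1) = Δ·Π!·Σ² = 5/126  (sign -1)
B: Δ: 0! 2! 6! / 9! → 1/252; sum: t=0:+1/120 = 1/120; 3j²(1 3 4; 0 2 -2) = Δ·Π!·Σ² = 1/21  (sign +1)
I_A²/I_B² = (5/126)/(1/21) = 5/6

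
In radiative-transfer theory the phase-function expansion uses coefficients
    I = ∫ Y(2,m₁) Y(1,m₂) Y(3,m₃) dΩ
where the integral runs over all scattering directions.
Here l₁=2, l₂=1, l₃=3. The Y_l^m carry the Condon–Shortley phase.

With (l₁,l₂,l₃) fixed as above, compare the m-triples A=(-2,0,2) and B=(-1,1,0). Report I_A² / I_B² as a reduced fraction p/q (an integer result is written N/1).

5/3

Shared (l₁,l₂,l₃)=(2,1,3): N and (l;000)² cancel in I_A²/I_B².
A: Δ = 0!·4!·2!/7! = 1/105; Racah Σ t=0..0: t=0:+1/24 = 1/24; ⇒ 3j(2 1 3; -2 0 2)² = 1/21, sgn -1
B: Δ = 0!·4!·2!/7! = 1/105; Racah Σ t=0..0: t=0:+1/12 = 1/12; ⇒ 3j(2 1 3; -1 1 0)² = 1/35, sgn -1
I_A²/I_B² = (1/21)/(1/35) = 5/3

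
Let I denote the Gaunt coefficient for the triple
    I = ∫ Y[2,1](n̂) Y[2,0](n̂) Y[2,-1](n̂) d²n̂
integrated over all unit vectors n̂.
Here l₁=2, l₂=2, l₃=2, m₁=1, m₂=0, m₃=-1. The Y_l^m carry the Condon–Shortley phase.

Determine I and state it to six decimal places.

m-sum 0 ✓  L=6 even ✓  0≤2≤4 ✓
Π(2lᵢ+1) = 5×5×5 = 125
triangle coeff Δ(2,2,2) = 1/630
Σ_t [0,2]: t=0:+1/8 t=1:−1/1 t=2:+1/8 = -3/4
(3j)²=2/35 [(2 2 2; 0 0 0)], sign=-1
Σ_t [0,1]: t=0:+1/4 t=1:−1/2 = -1/4
(3j)²=1/70 [(2 2 2; 1 0 -1)], sign=+1
⇒ 4πI² = 5/49
I = (-1)√(5/49/(4π)) = -0.09011188

-0.090112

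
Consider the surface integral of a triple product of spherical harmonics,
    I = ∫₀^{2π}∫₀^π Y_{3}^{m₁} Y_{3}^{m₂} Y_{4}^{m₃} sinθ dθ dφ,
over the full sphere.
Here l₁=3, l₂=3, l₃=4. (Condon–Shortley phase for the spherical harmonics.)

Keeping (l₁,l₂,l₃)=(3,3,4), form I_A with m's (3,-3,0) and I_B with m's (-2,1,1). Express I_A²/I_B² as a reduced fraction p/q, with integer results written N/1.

l's match ⇒ only the (l;m) 3-j factors differ between A and B.
A: triangle coeff Δ(3,3,4) = 1/34650; Σ_t [0,0]: t=0:+1/1152 = 1/1152; (3j)²=1/154 [(3 3 4; 3 -3 0)], sign=+1
B: triangle coeff Δ(3,3,4) = 1/34650; Σ_t [1,2]: t=1:−1/144 t=2:+1/48 = 1/72; (3j)²=16/693 [(3 3 4; -2 1 1)], sign=-1
I_A²/I_B² = (1/154)/(16/693) = 9/32

9/32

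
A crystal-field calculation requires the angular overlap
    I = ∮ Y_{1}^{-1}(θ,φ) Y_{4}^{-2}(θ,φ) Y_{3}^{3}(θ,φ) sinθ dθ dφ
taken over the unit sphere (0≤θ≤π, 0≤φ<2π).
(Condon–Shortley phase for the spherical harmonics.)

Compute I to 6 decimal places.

Checks pass: Σm=0; 8 even; l₃=3∈[3,5].
(2·1+1)(2·4+1)(2·3+1) = 189
Δ: 2! 0! 6! / 9! → 1/252
sum: t=1:−1/36 = -1/36
3j²(1 4 3; 0 0 0) = Δ·Π!·Σ² = 4/63  (sign +1)
sum: t=2:+1/1440 = 1/1440
3j²(1 4 3; -1 -2 3) = Δ·Π!·Σ² = 1/252  (sign +1)
combine: 4πI² = 189·4/63·1/252 = 1/21
take √, sign +1: I = 0.06155813

0.061558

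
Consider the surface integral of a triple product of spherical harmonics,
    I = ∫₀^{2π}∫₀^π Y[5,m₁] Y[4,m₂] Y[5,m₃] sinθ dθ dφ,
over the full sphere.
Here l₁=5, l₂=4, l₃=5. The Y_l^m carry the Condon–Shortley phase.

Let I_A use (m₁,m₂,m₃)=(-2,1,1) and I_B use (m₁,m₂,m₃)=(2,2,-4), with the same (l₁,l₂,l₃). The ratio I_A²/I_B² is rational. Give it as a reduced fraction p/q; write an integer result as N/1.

7/6

Shared (l₁,l₂,l₃)=(5,4,5): N and (l;000)² cancel in I_A²/I_B².
A: Δ = 4!·6!·4!/15! = 1/3153150; Racah Σ t=1..4: t=1:−1/103680 t=2:+1/2880 t=3:−1/1152 t=4:+1/5184 = -7/20736; ⇒ 3j(5 4 5; -2 1 1)² = 35/2574, sgn -1
B: Δ = 4!·6!·4!/15! = 1/3153150; Racah Σ t=2..3: t=2:+1/11520 t=3:−1/25920 = 1/20736; ⇒ 3j(5 4 5; 2 2 -4)² = 5/429, sgn -1
I_A²/I_B² = (35/2574)/(5/429) = 7/6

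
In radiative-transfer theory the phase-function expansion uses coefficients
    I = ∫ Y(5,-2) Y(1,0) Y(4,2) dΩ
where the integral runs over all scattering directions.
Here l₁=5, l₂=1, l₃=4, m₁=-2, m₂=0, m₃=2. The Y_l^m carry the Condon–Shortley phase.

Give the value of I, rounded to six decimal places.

Checks pass: Σm=0; 10 even; l₃=4∈[4,6].
(2·5+1)(2·1+1)(2·4+1) = 297
Δ: 2! 8! 0! / 11! → 1/495
sum: t=1:−1/576 = -1/576
3j²(5 1 4; 0 0 0) = Δ·Π!·Σ² = 5/99  (sign -1)
sum: t=1:−1/1440 = -1/1440
3j²(5 1 4; -2 0 2) = Δ·Π!·Σ² = 7/165  (sign -1)
combine: 4πI² = 297·5/99·7/165 = 7/11
take √, sign +1: I = 0.22503380

0.225034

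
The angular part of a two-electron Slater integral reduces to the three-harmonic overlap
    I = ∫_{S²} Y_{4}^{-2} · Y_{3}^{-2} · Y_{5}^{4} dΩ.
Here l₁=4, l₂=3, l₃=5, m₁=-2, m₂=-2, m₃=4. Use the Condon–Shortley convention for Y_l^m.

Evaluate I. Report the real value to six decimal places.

Checks pass: Σm=0; 12 even; l₃=5∈[1,7].
(2·4+1)(2·3+1)(2·5+1) = 693
Δ: 2! 6! 4! / 13! → 1/180180
sum: t=0:+1/576 t=1:−1/144 t=2:+1/576 = -1/288
3j²(4 3 5; 0 0 0) = Δ·Π!·Σ² = 20/1001  (sign +1)
sum: t=0:+1/8640 t=1:−1/2880 = -1/4320
3j²(4 3 5; -2 -2 4) = Δ·Π!·Σ² = 8/429  (sign +1)
combine: 4πI² = 693·20/1001·8/429 = 480/1859
take √, sign +1: I = 0.14334284

0.143343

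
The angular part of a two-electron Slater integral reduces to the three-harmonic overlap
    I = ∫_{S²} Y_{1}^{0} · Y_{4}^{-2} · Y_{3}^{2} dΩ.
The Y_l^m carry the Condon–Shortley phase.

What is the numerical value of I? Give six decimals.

0.213244

m-sum 0 ✓  L=8 even ✓  3≤3≤5 ✓
Π(2lᵢ+1) = 3×9×7 = 189
triangle coeff Δ(1,4,3) = 1/252
Σ_t [1,1]: t=1:−1/36 = -1/36
(3j)²=4/63 [(1 4 3; 0 0 0)], sign=+1
Σ_t [1,1]: t=1:−1/120 = -1/120
(3j)²=1/21 [(1 4 3; 0 -2 2)], sign=+1
⇒ 4πI² = 4/7
I = (+1)√(4/7/(4π)) = 0.21324362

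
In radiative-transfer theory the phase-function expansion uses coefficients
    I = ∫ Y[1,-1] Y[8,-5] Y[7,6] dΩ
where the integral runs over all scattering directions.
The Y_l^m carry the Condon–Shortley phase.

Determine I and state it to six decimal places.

m-sum 0 ✓  L=16 even ✓  7≤7≤9 ✓
Π(2lᵢ+1) = 3×17×15 = 765
triangle coeff Δ(1,8,7) = 1/2040
Σ_t [1,1]: t=1:−1/25401600 = -1/25401600
(3j)²=8/255 [(1 8 7; 0 0 0)], sign=+1
Σ_t [2,2]: t=2:+1/12454041600 = 1/12454041600
(3j)²=1/680 [(1 8 7; -1 -5 6)], sign=-1
⇒ 4πI² = 3/85
I = (-1)√(3/85/(4π)) = -0.05299638

-0.052996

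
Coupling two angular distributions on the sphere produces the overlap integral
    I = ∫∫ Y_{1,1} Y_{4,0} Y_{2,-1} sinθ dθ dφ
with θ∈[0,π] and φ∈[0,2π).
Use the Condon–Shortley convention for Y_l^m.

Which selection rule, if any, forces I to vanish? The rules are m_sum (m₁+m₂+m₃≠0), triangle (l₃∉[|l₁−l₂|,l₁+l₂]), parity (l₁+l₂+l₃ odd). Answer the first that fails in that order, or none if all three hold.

Σmᵢ = 0  ✓
l₃∈[|l₁−l₂|,l₁+l₂]=[3,5], have l₃=2  ✗
Σlᵢ = 7 ⇒ odd

triangle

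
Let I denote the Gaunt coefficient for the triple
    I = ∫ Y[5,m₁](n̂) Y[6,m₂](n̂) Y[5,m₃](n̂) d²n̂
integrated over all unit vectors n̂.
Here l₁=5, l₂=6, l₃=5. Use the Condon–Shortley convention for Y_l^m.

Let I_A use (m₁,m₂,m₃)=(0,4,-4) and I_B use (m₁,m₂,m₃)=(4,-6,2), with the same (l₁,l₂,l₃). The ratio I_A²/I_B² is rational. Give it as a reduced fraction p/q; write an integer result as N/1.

Same 5,6,5: normalisation and zero-m 3j drop out of the ratio.
A: Δ: 6! 4! 6! / 17! → 1/28588560; sum: t=4:+1/207360 t=5:−1/345600 = 1/518400; 3j²(5 6 5; 0 4 -4) = Δ·Π!·Σ² = 12/2431  (sign -1)
B: Δ: 6! 4! 6! / 17! → 1/28588560; sum: t=0:+1/3110400 = 1/3110400; 3j²(5 6 5; 4 -6 2) = Δ·Π!·Σ² = 21/1105  (sign -1)
I_A²/I_B² = (12/2431)/(21/1105) = 20/77

20/77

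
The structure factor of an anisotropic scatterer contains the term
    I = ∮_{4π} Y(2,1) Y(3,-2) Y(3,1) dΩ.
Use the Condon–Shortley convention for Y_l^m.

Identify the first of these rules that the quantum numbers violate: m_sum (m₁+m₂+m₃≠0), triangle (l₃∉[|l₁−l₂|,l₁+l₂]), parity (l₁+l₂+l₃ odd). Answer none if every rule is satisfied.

none

m₁+m₂+m₃ = 1 − 2 + 1 = 0  ✓
triangle: |2−3|=1 ≤ l₃=3 ≤ 2+3=5  ✓
parity: l₁+l₂+l₃ = 8 is even  ✓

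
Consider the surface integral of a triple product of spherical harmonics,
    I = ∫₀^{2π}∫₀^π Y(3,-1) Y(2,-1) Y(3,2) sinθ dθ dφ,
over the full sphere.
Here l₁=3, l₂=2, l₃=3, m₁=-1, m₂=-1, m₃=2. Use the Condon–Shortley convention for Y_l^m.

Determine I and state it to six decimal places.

0.162868

Rules hold: Σm=0, L=8 even, 1≤3≤5.
N = 7·5·7 = 245
Δ = 2!·4!·2!/9! = 1/3780
Racah Σ t=0..2: t=0:+1/24 t=1:−1/4 t=2:+1/24 = -1/6
⇒ 3j(3 2 3; 0 0 0)² = 4/105, sgn +1
Racah Σ t=0..1: t=0:+1/48 t=1:−1/12 = -1/16
⇒ 3j(3 2 3; -1 -1 2)² = 1/28, sgn +1
4πI² = N·(3j₀)²·(3jₘ)² = 1/3
I = +1·√(0.333333/4π) = 0.16286750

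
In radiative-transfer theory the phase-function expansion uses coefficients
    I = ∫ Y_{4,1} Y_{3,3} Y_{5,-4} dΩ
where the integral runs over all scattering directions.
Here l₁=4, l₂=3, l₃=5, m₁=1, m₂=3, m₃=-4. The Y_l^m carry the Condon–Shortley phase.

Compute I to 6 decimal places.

-0.186208

Checks pass: Σm=0; 12 even; l₃=5∈[1,7].
(2·4+1)(2·3+1)(2·5+1) = 693
Δ: 2! 6! 4! / 13! → 1/180180
sum: t=0:+1/576 t=1:−1/144 t=2:+1/576 = -1/288
3j²(4 3 5; 0 0 0) = Δ·Π!·Σ² = 20/1001  (sign +1)
sum: t=2:+1/5760 = 1/5760
3j²(4 3 5; 1 3 -4) = Δ·Π!·Σ² = 9/286  (sign -1)
combine: 4πI² = 693·20/1001·9/286 = 810/1859
take √, sign -1: I = -0.18620781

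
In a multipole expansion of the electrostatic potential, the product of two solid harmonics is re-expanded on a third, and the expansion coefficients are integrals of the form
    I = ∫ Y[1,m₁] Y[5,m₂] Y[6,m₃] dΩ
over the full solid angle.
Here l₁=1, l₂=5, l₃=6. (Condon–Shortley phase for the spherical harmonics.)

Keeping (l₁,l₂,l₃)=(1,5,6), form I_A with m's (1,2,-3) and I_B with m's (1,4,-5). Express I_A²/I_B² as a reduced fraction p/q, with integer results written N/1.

36/55

l's match ⇒ only the (l;m) 3-j factors differ between A and B.
A: triangle coeff Δ(1,5,6) = 1/858; Σ_t [0,0]: t=0:+1/60480 = 1/60480; (3j)²=6/143 [(1 5 6; 1 2 -3)], sign=-1
B: triangle coeff Δ(1,5,6) = 1/858; Σ_t [0,0]: t=0:+1/725760 = 1/725760; (3j)²=5/78 [(1 5 6; 1 4 -5)], sign=-1
I_A²/I_B² = (6/143)/(5/78) = 36/55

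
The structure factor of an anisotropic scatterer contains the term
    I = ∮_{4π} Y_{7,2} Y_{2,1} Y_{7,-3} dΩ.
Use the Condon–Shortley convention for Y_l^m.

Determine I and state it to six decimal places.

Checks pass: Σm=0; 16 even; l₃=7∈[5,9].
(2·7+1)(2·2+1)(2·7+1) = 1125
Δ: 2! 12! 2! / 17! → 1/185640
sum: t=0:+1/2419200 t=1:−1/518400 t=2:+1/2419200 = -1/907200
3j²(7 2 7; 0 0 0) = Δ·Π!·Σ² = 56/3315  (sign +1)
sum: t=1:−1/1935360 t=2:+1/4354560 = -1/3483648
3j²(7 2 7; 2 1 -3) = Δ·Π!·Σ² = 125/12376  (sign -1)
combine: 4πI² = 1125·56/3315·125/12376 = 9375/48841
take √, sign -1: I = -0.12359145

-0.123591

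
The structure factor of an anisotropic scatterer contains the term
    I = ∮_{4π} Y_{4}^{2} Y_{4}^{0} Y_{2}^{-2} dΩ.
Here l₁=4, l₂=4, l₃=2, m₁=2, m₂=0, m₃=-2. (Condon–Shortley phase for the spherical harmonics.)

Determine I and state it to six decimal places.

-0.190365

m-sum 0 ✓  L=10 even ✓  0≤2≤8 ✓
Π(2lᵢ+1) = 9×9×5 = 405
triangle coeff Δ(4,4,2) = 1/13860
Σ_t [2,4]: t=2:+1/192 t=3:−1/36 t=4:+1/192 = -5/288
(3j)²=20/693 [(4 4 2; 0 0 0)], sign=-1
Σ_t [2,2]: t=2:+1/192 = 1/192
(3j)²=3/77 [(4 4 2; 2 0 -2)], sign=+1
⇒ 4πI² = 2700/5929
I = (-1)√(2700/5929/(4π)) = -0.19036462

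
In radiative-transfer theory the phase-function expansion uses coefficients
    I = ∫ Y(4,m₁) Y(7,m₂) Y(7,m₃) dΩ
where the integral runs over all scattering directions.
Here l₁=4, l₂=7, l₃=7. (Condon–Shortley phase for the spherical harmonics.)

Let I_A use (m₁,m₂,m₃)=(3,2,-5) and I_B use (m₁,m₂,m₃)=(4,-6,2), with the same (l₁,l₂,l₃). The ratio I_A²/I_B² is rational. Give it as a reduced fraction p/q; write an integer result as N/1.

49/13

l's match ⇒ only the (l;m) 3-j factors differ between A and B.
A: triangle coeff Δ(4,7,7) = 1/58198140; Σ_t [0,1]: t=0:+1/52254720 t=1:−1/11612160 = -1/14929920; (3j)²=1225/75582 [(4 7 7; 3 2 -5)], sign=-1
B: triangle coeff Δ(4,7,7) = 1/58198140; Σ_t [0,0]: t=0:+1/209018880 = 1/209018880; (3j)²=25/5814 [(4 7 7; 4 -6 2)], sign=-1
I_A²/I_B² = (1225/75582)/(25/5814) = 49/13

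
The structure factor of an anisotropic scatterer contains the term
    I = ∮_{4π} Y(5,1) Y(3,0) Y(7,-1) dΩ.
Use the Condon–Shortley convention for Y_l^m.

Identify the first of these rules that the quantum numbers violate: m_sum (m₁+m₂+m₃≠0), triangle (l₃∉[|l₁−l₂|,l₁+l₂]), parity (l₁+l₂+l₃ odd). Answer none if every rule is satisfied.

m₁+m₂+m₃ = 1 + 0 − 1 = 0  ✓
triangle: |5−3|=2 ≤ l₃=7 ≤ 5+3=8  ✓
parity: l₁+l₂+l₃ = 15 is odd  ✗

parity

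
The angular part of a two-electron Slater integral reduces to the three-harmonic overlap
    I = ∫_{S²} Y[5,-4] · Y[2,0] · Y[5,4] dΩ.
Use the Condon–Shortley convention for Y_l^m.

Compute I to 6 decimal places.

Checks pass: Σm=0; 12 even; l₃=5∈[3,7].
(2·5+1)(2·2+1)(2·5+1) = 605
Δ: 2! 8! 2! / 13! → 1/38610
sum: t=0:+1/2880 t=1:−1/576 t=2:+1/2880 = -1/960
3j²(5 2 5; 0 0 0) = Δ·Π!·Σ² = 10/429  (sign +1)
sum: t=1:−1/40320 t=2:+1/20160 = 1/40320
3j²(5 2 5; -4 0 4) = Δ·Π!·Σ² = 6/715  (sign -1)
combine: 4πI² = 605·10/429·6/715 = 20/169
take √, sign -1: I = -0.09704356

-0.097044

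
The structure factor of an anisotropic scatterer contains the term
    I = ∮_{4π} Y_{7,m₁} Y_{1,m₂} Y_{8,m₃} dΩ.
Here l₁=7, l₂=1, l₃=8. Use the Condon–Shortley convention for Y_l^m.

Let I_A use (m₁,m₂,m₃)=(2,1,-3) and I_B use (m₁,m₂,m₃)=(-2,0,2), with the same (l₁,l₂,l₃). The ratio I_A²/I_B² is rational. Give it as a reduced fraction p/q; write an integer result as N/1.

l's match ⇒ only the (l;m) 3-j factors differ between A and B.
A: triangle coeff Δ(7,1,8) = 1/2040; Σ_t [0,0]: t=0:+1/87091200 = 1/87091200; (3j)²=11/408 [(7 1 8; 2 1 -3)], sign=-1
B: triangle coeff Δ(7,1,8) = 1/2040; Σ_t [0,0]: t=0:+1/43545600 = 1/43545600; (3j)²=1/34 [(7 1 8; -2 0 2)], sign=+1
I_A²/I_B² = (11/408)/(1/34) = 11/12

11/12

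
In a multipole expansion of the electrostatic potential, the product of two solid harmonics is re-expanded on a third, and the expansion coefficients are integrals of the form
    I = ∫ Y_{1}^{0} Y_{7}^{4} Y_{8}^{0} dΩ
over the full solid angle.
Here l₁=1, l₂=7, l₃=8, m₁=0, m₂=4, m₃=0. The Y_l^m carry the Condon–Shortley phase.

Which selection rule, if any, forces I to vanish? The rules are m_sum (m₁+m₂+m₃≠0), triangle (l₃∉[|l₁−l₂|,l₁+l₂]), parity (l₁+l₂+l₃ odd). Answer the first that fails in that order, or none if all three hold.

m_sum

m₁+m₂+m₃ = 0 + 4 + 0 = 4  ✗
triangle: |1−7|=6 ≤ l₃=8 ≤ 1+7=8
parity: l₁+l₂+l₃ = 16 is even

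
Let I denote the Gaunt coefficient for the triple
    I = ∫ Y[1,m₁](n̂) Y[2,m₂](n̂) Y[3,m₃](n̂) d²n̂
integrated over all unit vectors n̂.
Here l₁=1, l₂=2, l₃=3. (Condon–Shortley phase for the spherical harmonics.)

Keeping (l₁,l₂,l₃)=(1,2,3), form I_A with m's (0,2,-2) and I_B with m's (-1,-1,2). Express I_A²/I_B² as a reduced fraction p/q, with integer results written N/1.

Shared (l₁,l₂,l₃)=(1,2,3): N and (l;000)² cancel in I_A²/I_B².
A: Δ = 0!·2!·4!/7! = 1/105; Racah Σ t=0..0: t=0:+1/24 = 1/24; ⇒ 3j(1 2 3; 0 2 -2)² = 1/21, sgn -1
B: Δ = 0!·2!·4!/7! = 1/105; Racah Σ t=0..0: t=0:+1/12 = 1/12; ⇒ 3j(1 2 3; -1 -1 2)² = 2/21, sgn -1
I_A²/I_B² = (1/21)/(2/21) = 1/2

1/2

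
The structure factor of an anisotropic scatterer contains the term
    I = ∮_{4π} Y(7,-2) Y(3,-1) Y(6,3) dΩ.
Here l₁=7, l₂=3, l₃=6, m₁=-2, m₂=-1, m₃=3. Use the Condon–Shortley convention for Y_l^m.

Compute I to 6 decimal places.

m-sum 0 ✓  L=16 even ✓  4≤6≤10 ✓
Π(2lᵢ+1) = 15×7×13 = 1365
triangle coeff Δ(7,3,6) = 1/2042040
Σ_t [1,3]: t=1:−1/207360 t=2:+1/57600 t=3:−1/207360 = 1/129600
(3j)²=168/12155 [(7 3 6; 0 0 0)], sign=+1
Σ_t [0,2]: t=0:+1/17418240 t=1:−1/483840 t=2:+1/241920 = 37/17418240
(3j)²=1369/136136 [(7 3 6; -2 -1 3)], sign=-1
⇒ 4πI² = 86247/454597
I = (-1)√(86247/454597/(4π)) = -0.12287224

-0.122872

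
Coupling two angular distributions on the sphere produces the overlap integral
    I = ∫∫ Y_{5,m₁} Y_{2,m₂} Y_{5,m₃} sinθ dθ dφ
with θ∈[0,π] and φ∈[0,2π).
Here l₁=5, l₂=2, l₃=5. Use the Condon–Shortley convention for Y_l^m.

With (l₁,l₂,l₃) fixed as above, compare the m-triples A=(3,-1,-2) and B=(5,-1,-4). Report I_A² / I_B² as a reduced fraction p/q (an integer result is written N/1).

20/27

Same 5,2,5: normalisation and zero-m 3j drop out of the ratio.
A: Δ: 2! 8! 2! / 13! → 1/38610; sum: t=0:+1/2880 t=1:−1/10080 = 1/4032; 3j²(5 2 5; 3 -1 -2) = Δ·Π!·Σ² = 10/429  (sign -1)
B: Δ: 2! 8! 2! / 13! → 1/38610; sum: t=0:+1/80640 = 1/80640; 3j²(5 2 5; 5 -1 -4) = Δ·Π!·Σ² = 9/286  (sign -1)
I_A²/I_B² = (10/429)/(9/286) = 20/27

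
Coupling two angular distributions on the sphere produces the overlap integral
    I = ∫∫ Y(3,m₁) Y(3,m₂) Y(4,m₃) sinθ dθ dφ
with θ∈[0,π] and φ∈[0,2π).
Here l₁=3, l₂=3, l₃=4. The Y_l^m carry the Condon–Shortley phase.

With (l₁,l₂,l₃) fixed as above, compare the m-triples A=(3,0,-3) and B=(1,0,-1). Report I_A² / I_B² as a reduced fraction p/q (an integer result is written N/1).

Shared (l₁,l₂,l₃)=(3,3,4): N and (l;000)² cancel in I_A²/I_B².
A: Δ = 2!·4!·4!/11! = 1/34650; Racah Σ t=0..0: t=0:+1/288 = 1/288; ⇒ 3j(3 3 4; 3 0 -3)² = 1/22, sgn -1
B: Δ = 2!·4!·4!/11! = 1/34650; Racah Σ t=0..2: t=0:+1/48 t=1:−1/24 t=2:+1/288 = -5/288; ⇒ 3j(3 3 4; 1 0 -1)² = 5/462, sgn +1
I_A²/I_B² = (1/22)/(5/462) = 21/5

21/5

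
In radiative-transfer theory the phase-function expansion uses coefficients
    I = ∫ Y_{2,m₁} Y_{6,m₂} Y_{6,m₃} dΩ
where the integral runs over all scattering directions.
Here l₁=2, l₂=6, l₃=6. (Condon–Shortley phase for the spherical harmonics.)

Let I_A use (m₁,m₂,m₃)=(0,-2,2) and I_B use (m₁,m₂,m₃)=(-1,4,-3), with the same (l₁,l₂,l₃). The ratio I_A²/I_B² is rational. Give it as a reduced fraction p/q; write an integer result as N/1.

Same 2,6,6: normalisation and zero-m 3j drop out of the ratio.
A: Δ: 2! 2! 10! / 15! → 1/90090; sum: t=0:+1/69120 t=1:−1/30240 t=2:+1/322560 = -1/64512; 3j²(2 6 6; 0 -2 2) = Δ·Π!·Σ² = 10/1001  (sign -1)
B: Δ: 2! 2! 10! / 15! → 1/90090; sum: t=1:−1/725760 t=2:+1/161280 = 1/207360; 3j²(2 6 6; -1 4 -3) = Δ·Π!·Σ² = 7/286  (sign -1)
I_A²/I_B² = (10/1001)/(7/286) = 20/49

20/49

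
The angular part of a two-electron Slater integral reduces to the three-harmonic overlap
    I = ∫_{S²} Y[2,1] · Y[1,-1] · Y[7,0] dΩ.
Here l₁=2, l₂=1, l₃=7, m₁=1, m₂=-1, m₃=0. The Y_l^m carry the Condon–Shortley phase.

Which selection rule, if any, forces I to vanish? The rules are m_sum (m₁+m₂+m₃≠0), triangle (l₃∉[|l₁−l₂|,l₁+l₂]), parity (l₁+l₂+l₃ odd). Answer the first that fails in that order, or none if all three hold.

m₁+m₂+m₃ = 1 − 1 + 0 = 0  ✓
triangle: |2−1|=1 ≤ l₃=7 ≤ 2+1=3  ✗
parity: l₁+l₂+l₃ = 10 is even

triangle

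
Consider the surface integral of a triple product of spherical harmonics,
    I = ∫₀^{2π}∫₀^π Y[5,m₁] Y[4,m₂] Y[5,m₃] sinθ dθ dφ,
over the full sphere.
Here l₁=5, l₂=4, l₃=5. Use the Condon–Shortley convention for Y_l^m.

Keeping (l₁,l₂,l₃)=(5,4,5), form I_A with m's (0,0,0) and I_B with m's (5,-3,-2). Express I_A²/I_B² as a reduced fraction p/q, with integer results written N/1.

l's match ⇒ only the (l;m) 3-j factors differ between A and B.
A: triangle coeff Δ(5,4,5) = 1/3153150; Σ_t [0,4]: t=0:+1/69120 t=1:−1/1728 t=2:+1/576 t=3:−1/1728 t=4:+1/69120 = 7/11520; (3j)²=2/143 [(5 4 5; 0 0 0)], sign=-1
B: triangle coeff Δ(5,4,5) = 1/3153150; Σ_t [0,0]: t=0:+1/103680 = 1/103680; (3j)²=7/429 [(5 4 5; 5 -3 -2)], sign=-1
I_A²/I_B² = (2/143)/(7/429) = 6/7

6/7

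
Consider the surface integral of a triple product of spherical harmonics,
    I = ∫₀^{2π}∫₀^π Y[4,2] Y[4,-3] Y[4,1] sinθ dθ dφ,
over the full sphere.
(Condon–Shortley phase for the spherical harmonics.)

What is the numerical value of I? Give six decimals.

-0.063661

m-sum 0 ✓  L=12 even ✓  0≤4≤8 ✓
Π(2lᵢ+1) = 9×9×9 = 729
triangle coeff Δ(4,4,4) = 1/450450
Σ_t [0,4]: t=0:+1/13824 t=1:−1/216 t=2:+1/64 t=3:−1/216 t=4:+1/13824 = 5/768
(3j)²=18/1001 [(4 4 4; 0 0 0)], sign=+1
Σ_t [0,1]: t=0:+1/576 t=1:−1/864 = 1/1728
(3j)²=5/1287 [(4 4 4; 2 -3 1)], sign=-1
⇒ 4πI² = 7290/143143
I = (-1)√(7290/143143/(4π)) = -0.06366105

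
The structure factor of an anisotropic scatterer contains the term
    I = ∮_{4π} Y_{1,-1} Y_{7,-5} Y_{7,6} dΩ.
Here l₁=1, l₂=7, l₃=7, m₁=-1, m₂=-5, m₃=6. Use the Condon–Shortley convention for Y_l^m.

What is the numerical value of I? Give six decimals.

l₁+l₂+l₃=15 is odd: 3j(l;000)=0 ⇒ I=0

0.000000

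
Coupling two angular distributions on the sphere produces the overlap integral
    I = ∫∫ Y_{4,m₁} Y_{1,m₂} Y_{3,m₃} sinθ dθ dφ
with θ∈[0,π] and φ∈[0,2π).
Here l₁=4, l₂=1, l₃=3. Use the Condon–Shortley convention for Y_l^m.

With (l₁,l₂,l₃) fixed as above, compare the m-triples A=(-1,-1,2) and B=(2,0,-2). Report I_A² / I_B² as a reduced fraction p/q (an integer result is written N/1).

1/4

l's match ⇒ only the (l;m) 3-j factors differ between A and B.
A: triangle coeff Δ(4,1,3) = 1/252; Σ_t [0,0]: t=0:+1/240 = 1/240; (3j)²=1/84 [(4 1 3; -1 -1 2)], sign=-1
B: triangle coeff Δ(4,1,3) = 1/252; Σ_t [1,1]: t=1:−1/120 = -1/120; (3j)²=1/21 [(4 1 3; 2 0 -2)], sign=+1
I_A²/I_B² = (1/84)/(1/21) = 1/4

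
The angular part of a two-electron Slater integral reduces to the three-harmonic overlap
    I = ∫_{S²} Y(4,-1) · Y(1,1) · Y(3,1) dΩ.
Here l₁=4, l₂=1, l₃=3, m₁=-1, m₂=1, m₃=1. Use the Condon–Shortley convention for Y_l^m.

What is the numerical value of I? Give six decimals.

-1 + 1 + 1 = 1 ≠ 0: azimuthal integral kills it; I = 0

0.000000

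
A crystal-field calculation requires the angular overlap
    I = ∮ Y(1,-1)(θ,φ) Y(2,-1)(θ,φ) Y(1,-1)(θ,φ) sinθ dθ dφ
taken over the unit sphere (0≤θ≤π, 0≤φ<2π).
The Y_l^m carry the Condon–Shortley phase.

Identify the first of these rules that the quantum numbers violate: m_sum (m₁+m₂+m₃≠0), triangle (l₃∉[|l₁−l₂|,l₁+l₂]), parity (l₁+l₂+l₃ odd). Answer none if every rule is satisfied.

m_sum

azimuthal sum: -1 − 1 − 1 = -3  ✗
1 ≤ 1 ≤ 3 (triangle on l)
L = 1 + 2 + 1 = 4 (even)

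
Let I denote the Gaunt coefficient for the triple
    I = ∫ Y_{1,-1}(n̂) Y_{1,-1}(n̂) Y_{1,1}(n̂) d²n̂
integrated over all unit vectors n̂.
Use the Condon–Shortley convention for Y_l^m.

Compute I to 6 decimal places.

0.000000

Σmᵢ = -1 ≠ 0, so the φ-integral vanishes; I = 0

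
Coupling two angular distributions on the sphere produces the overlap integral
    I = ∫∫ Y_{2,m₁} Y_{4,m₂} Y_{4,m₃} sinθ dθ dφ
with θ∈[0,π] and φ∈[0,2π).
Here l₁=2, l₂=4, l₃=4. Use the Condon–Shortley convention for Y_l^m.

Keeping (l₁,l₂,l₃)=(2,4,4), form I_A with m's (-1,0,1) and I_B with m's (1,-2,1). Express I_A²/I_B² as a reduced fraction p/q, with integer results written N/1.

Same 2,4,4: normalisation and zero-m 3j drop out of the ratio.
A: Δ: 2! 2! 6! / 11! → 1/13860; sum: t=1:−1/72 t=2:+1/96 = -1/288; 3j²(2 4 4; -1 0 1) = Δ·Π!·Σ² = 1/462  (sign +1)
B: Δ: 2! 2! 6! / 11! → 1/13860; sum: t=0:+1/96 t=1:−1/240 = 1/160; 3j²(2 4 4; 1 -2 1) = Δ·Π!·Σ² = 27/1540  (sign -1)
I_A²/I_B² = (1/462)/(27/1540) = 10/81

10/81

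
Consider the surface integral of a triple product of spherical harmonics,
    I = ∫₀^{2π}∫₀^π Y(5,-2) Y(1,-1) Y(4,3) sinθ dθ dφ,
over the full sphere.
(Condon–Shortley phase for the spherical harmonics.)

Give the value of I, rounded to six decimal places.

0.085055

Checks pass: Σm=0; 10 even; l₃=4∈[4,6].
(2·5+1)(2·1+1)(2·4+1) = 297
Δ: 2! 8! 0! / 11! → 1/495
sum: t=1:−1/576 = -1/576
3j²(5 1 4; 0 0 0) = Δ·Π!·Σ² = 5/99  (sign -1)
sum: t=0:+1/10080 = 1/10080
3j²(5 1 4; -2 -1 3) = Δ·Π!·Σ² = 1/165  (sign -1)
combine: 4πI² = 297·5/99·1/165 = 1/11
take √, sign +1: I = 0.08505478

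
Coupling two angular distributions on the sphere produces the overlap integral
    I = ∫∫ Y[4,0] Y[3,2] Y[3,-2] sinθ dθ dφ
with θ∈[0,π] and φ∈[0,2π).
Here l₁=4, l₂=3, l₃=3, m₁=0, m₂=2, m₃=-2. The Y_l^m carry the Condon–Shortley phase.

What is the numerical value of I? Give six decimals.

m-sum 0 ✓  L=10 even ✓  1≤3≤7 ✓
Π(2lᵢ+1) = 9×7×7 = 441
triangle coeff Δ(4,3,3) = 1/34650
Σ_t [1,3]: t=1:−1/72 t=2:+1/16 t=3:−1/72 = 5/144
(3j)²=2/77 [(4 3 3; 0 0 0)], sign=-1
Σ_t [3,4]: t=3:−1/72 t=4:+1/576 = -7/576
(3j)²=7/198 [(4 3 3; 0 2 -2)], sign=+1
⇒ 4πI² = 49/121
I = (-1)√(49/121/(4π)) = -0.17951487

-0.179515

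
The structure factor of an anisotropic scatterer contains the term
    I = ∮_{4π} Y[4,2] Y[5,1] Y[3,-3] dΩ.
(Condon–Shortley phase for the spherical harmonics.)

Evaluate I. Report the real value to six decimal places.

Checks pass: Σm=0; 12 even; l₃=3∈[1,9].
(2·4+1)(2·5+1)(2·3+1) = 693
Δ: 6! 2! 4! / 13! → 1/180180
sum: t=2:+1/576 t=3:−1/144 t=4:+1/576 = -1/288
3j²(4 5 3; 0 0 0) = Δ·Π!·Σ² = 20/1001  (sign +1)
sum: t=2:+1/2304 = 1/2304
3j²(4 5 3; 2 1 -3) = Δ·Π!·Σ² = 75/4004  (sign +1)
combine: 4πI² = 693·20/1001·75/4004 = 3375/13013
take √, sign +1: I = 0.14366244

0.143662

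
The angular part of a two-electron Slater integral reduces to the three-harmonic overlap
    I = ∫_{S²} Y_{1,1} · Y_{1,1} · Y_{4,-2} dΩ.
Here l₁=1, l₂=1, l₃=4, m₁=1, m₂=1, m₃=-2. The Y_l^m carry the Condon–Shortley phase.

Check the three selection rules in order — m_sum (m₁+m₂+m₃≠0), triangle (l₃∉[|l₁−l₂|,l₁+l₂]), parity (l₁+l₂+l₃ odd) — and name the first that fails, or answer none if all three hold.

triangle

azimuthal sum: 1 + 1 − 2 = 0  ✓
0 ≤ 4 ≤ 2 (triangle on l)  ✗
L = 1 + 1 + 4 = 6 (even)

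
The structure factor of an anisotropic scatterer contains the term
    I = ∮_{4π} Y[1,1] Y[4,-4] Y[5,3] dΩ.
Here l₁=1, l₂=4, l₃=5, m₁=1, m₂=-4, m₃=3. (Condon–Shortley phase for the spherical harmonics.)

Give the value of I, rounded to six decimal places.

-0.049106

Checks pass: Σm=0; 10 even; l₃=5∈[3,5].
(2·1+1)(2·4+1)(2·5+1) = 297
Δ: 0! 2! 8! / 11! → 1/495
sum: t=0:+1/576 = 1/576
3j²(1 4 5; 0 0 0) = Δ·Π!·Σ² = 5/99  (sign -1)
sum: t=0:+1/80640 = 1/80640
3j²(1 4 5; 1 -4 3) = Δ·Π!·Σ² = 1/495  (sign +1)
combine: 4πI² = 297·5/99·1/495 = 1/33
take √, sign -1: I = -0.04910640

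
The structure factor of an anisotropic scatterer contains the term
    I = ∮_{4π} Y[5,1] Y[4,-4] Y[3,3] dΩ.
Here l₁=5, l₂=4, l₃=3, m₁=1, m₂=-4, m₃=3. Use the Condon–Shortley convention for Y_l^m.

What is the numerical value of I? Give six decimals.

0.050679

m-sum 0 ✓  L=12 even ✓  1≤3≤9 ✓
Π(2lᵢ+1) = 11×9×7 = 693
triangle coeff Δ(5,4,3) = 1/180180
Σ_t [2,4]: t=2:+1/576 t=3:−1/144 t=4:+1/576 = -1/288
(3j)²=20/1001 [(5 4 3; 0 0 0)], sign=+1
Σ_t [0,0]: t=0:+1/34560 = 1/34560
(3j)²=1/429 [(5 4 3; 1 -4 3)], sign=+1
⇒ 4πI² = 60/1859
I = (+1)√(60/1859/(4π)) = 0.05067935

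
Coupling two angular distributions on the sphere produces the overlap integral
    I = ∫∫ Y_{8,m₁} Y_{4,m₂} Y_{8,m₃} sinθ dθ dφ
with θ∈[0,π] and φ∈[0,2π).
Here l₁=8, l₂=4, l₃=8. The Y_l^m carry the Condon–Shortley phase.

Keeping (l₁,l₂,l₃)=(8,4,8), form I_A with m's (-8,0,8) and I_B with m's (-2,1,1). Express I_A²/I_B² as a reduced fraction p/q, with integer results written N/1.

1352/343

Same 8,4,8: normalisation and zero-m 3j drop out of the ratio.
A: Δ: 4! 12! 4! / 21! → 1/185175900; sum: t=4:+1/275904921600 = 1/275904921600; 3j²(8 4 8; -8 0 8) = Δ·Π!·Σ² = 52/2907  (sign +1)
B: Δ: 4! 12! 4! / 21! → 1/185175900; sum: t=1:−1/313528320 t=2:+1/23224320 t=3:−1/14515200 t=4:+1/74649600 = -7/447897600; 3j²(8 4 8; -2 1 1) = Δ·Π!·Σ² = 343/75582  (sign +1)
I_A²/I_B² = (52/2907)/(343/75582) = 1352/343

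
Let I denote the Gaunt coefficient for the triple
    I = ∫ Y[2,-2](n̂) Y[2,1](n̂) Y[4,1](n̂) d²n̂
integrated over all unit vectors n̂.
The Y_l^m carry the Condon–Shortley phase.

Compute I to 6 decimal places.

Rules hold: Σm=0, L=8 even, 0≤4≤4.
N = 5·5·9 = 225
Δ = 0!·4!·4!/9! = 1/630
Racah Σ t=0..0: t=0:+1/16 = 1/16
⇒ 3j(2 2 4; 0 0 0)² = 2/35, sgn +1
Racah Σ t=0..0: t=0:+1/144 = 1/144
⇒ 3j(2 2 4; -2 1 1)² = 1/126, sgn -1
4πI² = N·(3j₀)²·(3jₘ)² = 5/49
I = -1·√(0.102041/4π) = -0.09011188

-0.090112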